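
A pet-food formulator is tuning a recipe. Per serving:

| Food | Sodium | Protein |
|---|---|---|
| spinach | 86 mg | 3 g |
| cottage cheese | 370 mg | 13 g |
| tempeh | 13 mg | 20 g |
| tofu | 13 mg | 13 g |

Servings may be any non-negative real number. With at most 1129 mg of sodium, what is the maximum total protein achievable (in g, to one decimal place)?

1736.9 g

Protein per mg sodium: tempeh 1.538, tofu 1, cottage cheese 0.03514, spinach 0.03488.
With no serving limits, spend the whole sodium allowance on tempeh: 1129 mg / 13 mg × 20 g = 1736.9 g.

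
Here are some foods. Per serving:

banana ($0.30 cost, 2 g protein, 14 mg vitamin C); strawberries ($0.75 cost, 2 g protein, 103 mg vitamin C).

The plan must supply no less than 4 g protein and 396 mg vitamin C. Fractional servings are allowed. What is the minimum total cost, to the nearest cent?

$2.88

This is a tiny linear program; its minimum lies at a vertex of the feasible set. List the vertices and price them.
banana only: max(4/2, 396/14) = 28.29 servings → $8.49.
strawberries only: max(4/2, 396/103) = 3.845 servings → $2.88.
banana + strawberries: the both-tight solution has a negative serving — not a feasible corner.
Cheapest feasible corner: $2.88.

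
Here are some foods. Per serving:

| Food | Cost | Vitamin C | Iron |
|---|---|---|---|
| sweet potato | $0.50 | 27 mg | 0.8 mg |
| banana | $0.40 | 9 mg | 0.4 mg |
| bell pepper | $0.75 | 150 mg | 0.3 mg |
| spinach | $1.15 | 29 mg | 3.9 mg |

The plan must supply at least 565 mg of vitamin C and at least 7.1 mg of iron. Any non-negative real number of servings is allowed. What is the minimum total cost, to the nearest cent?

The cheapest plan sits at a corner of the feasible region — with two constraints it uses at most two foods.
sweet potato only: max(565/27, 7.1/0.8) = 20.93 servings → $10.46.
banana only: max(565/9, 7.1/0.4) = 62.78 servings → $25.11.
bell pepper only: max(565/150, 7.1/0.3) = 23.67 servings → $17.75.
spinach only: max(565/29, 7.1/3.9) = 19.48 servings → $22.41.
sweet potato + banana: intersection lies outside the first quadrant.
sweet potato + bell pepper with both tight: 8.003 servings and 2.326 servings → $5.75.
sweet potato + spinach: intersection lies outside the first quadrant.
banana + bell pepper with both tight: 15.63 servings and 2.829 servings → $8.37.
banana + spinach: the both-tight solution has a negative serving — not a feasible corner.
bell pepper + spinach with both tight: 3.466 servings and 1.554 servings → $4.39.
So the least-cost plan costs $4.39.

$4.39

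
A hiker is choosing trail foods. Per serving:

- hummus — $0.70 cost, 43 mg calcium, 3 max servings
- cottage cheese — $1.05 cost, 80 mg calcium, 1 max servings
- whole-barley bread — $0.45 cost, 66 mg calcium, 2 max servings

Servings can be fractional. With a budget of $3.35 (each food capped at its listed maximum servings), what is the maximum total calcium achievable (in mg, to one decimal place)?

298.0 mg

Calcium per dollar: whole-barley bread 146.7, cottage cheese 76.19, hummus 61.43.
Take 2 servings of whole-barley bread: spends $0.90, +132.0 mg calcium (running total 132.0 mg).
Take 1 serving of cottage cheese: spends $1.05, +80.0 mg calcium (running total 212.0 mg).
Take 2 servings of hummus: spends $1.40, +86.0 mg calcium (running total 298.0 mg).
Greedy by best ratio exhausts the cost allowance optimally: 298.0 mg.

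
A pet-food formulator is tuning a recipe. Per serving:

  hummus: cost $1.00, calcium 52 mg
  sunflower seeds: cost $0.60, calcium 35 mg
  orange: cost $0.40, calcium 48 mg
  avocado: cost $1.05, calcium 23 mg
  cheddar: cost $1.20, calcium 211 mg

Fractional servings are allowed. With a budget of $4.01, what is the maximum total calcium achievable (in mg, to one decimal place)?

705.1 mg

Calcium per dollar: cheddar 175.8, orange 120, sunflower seeds 58.33, hummus 52, avocado 21.9.
With no serving limits, spend the whole cost allowance on cheddar: $4.01 / $1.20 × 211 mg = 705.1 mg.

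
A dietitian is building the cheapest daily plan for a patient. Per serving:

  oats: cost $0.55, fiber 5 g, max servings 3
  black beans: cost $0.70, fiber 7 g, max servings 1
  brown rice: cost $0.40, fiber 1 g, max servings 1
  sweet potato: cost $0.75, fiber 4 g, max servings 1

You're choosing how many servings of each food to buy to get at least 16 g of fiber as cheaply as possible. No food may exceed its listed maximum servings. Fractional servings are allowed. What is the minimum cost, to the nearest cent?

$1.69

Cost per g of fiber: black beans $0.1000, oats $0.1100, sweet potato $0.1875, brown rice $0.4000.
Take 1 serving of black beans: +7.0 g fiber for $0.70 (total $0.70, still need 9.0 g).
Take 1.8 servings of oats: +9.0 g fiber for $0.99 (total $1.69, still need 0.0 g).
Greedy by cheapest-per-g is optimal for a single linear constraint, so the minimum cost is $1.69.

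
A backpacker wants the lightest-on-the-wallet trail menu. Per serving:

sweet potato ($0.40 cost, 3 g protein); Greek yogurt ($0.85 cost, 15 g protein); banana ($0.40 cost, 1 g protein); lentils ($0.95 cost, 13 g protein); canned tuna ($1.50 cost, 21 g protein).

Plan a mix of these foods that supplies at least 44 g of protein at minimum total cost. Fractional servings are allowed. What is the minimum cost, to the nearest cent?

$2.49

Cost per g of protein: Greek yogurt $0.0567, canned tuna $0.0714, lentils $0.0731, sweet potato $0.1333, banana $0.4000.
With no serving limits, use only Greek yogurt: 44 g / 15 g = 2.933 servings × $0.85 = $2.49.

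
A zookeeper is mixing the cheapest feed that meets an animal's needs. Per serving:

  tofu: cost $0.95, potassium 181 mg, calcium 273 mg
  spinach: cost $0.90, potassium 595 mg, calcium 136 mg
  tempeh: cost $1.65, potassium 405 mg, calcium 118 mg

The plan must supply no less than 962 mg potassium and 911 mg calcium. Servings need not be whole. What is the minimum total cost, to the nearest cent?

$3.47

tofu only: max(962/181, 911/273) = 5.315 servings → $5.05.
spinach only: max(962/595, 911/136) = 6.699 servings → $6.03.
tempeh only: max(962/405, 911/118) = 7.72 servings → $12.74.
tofu + spinach with both tight: 2.984 servings and 0.7092 servings → $3.47.
tofu + tempeh with both tight: 2.863 servings and 1.096 servings → $4.53.
spinach + tempeh with both targets exact would need a negative amount; discard.
Cheapest feasible corner: $3.47.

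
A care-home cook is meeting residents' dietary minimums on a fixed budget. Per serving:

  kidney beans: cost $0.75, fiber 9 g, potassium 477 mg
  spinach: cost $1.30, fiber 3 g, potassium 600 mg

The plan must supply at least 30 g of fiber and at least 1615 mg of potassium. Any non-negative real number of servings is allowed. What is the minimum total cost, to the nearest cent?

A basic optimal solution has at most two foods positive. Try each food alone and each pair with both targets met exactly.
kidney beans only: max(30/9, 1615/477) = 3.386 servings → $2.54.
spinach only: max(30/3, 1615/600) = 10 servings → $13.00.
kidney beans + spinach with both tight: 3.314 servings and 0.05669 servings → $2.56.
So the least-cost plan costs $2.54.

$2.54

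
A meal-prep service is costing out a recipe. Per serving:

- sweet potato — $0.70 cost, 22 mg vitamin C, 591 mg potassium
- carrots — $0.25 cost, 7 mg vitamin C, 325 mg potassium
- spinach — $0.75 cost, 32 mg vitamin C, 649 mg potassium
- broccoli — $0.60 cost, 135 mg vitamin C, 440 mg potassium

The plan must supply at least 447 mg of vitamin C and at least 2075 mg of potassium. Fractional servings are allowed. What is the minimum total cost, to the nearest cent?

$2.43

sweet potato only: max(447/22, 2075/591) = 20.32 servings → $14.22.
carrots only: max(447/7, 2075/325) = 63.86 servings → $15.96.
spinach only: max(447/32, 2075/649) = 13.97 servings → $10.48.
broccoli only: max(447/135, 2075/440) = 4.716 servings → $2.83.
sweet potato + carrots: the both-tight solution has a negative serving — not a feasible corner.
sweet potato + spinach: intersection lies outside the first quadrant.
sweet potato + broccoli with both tight: 1.19 servings and 3.117 servings → $2.70.
carrots + spinach with both targets exact would need a negative amount; discard.
carrots + broccoli with both tight: 2.045 servings and 3.205 servings → $2.43.
spinach + broccoli with both tight: 1.135 servings and 3.042 servings → $2.68.
So the least-cost plan costs $2.43.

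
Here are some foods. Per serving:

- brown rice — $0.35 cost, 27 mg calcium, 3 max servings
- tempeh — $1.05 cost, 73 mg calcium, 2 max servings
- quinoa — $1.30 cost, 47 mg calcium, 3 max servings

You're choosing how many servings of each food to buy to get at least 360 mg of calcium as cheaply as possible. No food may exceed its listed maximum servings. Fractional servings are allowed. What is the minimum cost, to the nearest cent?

Cost per mg of calcium: brown rice $0.0130, tempeh $0.0144, quinoa $0.0277.
Take 3 servings of brown rice: +81.0 mg calcium for $1.05 (total $1.05, still need 279.0 mg).
Take 2 servings of tempeh: +146.0 mg calcium for $2.10 (total $3.15, still need 133.0 mg).
Take 2.83 servings of quinoa: +133.0 mg calcium for $3.68 (total $6.83, still need 0.0 mg).
Filling from the cheapest source first is optimal under one linear minimum: $6.83.

$6.83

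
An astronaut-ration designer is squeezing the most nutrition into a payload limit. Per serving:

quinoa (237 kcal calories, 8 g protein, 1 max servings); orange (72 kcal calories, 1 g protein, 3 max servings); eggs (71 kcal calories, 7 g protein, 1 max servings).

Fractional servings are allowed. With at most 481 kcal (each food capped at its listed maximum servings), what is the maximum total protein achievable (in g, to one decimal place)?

17.4 g

Protein per kcal: eggs 0.09859, quinoa 0.03376, orange 0.01389.
Take 1 serving of eggs: uses 71 kcal, +7.0 g protein (running total 7.0 g).
Take 1 serving of quinoa: uses 237 kcal, +8.0 g protein (running total 15.0 g).
Take 2.403 servings of orange: uses 173 kcal, +2.4 g protein (running total 17.4 g).
Greedy by best ratio exhausts the calories allowance optimally: 17.4 g.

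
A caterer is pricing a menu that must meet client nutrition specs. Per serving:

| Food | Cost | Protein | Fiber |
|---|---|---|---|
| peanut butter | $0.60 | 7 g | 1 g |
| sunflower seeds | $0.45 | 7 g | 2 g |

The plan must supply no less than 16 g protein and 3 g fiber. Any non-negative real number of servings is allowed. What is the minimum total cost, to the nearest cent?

$1.03

For a min-cost LP with two ≥-constraints, a basic feasible solution has at most two positive variables.
peanut butter only: max(16/7, 3/1) = 3 servings → $1.80.
sunflower seeds only: max(16/7, 3/2) = 2.286 servings → $1.03.
peanut butter + sunflower seeds with both tight: 1.571 servings and 0.7143 servings → $1.26.
The minimum over all feasible corners is $1.03.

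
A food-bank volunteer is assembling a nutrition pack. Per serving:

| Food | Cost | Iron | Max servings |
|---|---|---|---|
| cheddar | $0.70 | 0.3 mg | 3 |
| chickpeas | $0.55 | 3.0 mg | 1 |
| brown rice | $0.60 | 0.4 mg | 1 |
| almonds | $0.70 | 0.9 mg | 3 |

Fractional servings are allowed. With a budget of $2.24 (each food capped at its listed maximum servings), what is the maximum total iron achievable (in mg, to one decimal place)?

5.2 mg

Iron per dollar: chickpeas 5.455, almonds 1.286, brown rice 0.6667, cheddar 0.4286.
Take 1 serving of chickpeas: spends $0.55, +3.0 mg iron (running total 3.0 mg).
Take 2.414 servings of almonds: spends $1.69, +2.2 mg iron (running total 5.2 mg).
Filling greedily by iron-per-dollar is optimal for one linear limit, giving 5.2 mg.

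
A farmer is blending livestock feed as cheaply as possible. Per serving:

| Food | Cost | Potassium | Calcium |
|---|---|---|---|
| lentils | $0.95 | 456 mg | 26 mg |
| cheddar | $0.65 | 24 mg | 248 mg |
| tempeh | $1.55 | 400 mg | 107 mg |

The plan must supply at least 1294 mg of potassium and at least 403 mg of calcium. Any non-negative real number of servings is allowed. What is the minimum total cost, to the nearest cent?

Two binding constraints pin down two serving amounts, so the optimal mix uses at most two foods. The candidates are each food alone (scaled to the tighter of potassium/calcium) and each pair with both constraints tight.
lentils only: max(1294/456, 403/26) = 15.5 servings → $14.72.
cheddar only: max(1294/24, 403/248) = 53.92 servings → $35.05.
tempeh only: max(1294/400, 403/107) = 3.766 servings → $5.84.
lentils + cheddar with both tight: 2.767 servings and 1.335 servings → $3.50.
lentils + tempeh: the both-tight solution has a negative serving — not a feasible corner.
cheddar + tempeh with both tight: 0.2353 servings and 3.221 servings → $5.15.
Cheapest feasible corner: $3.50.

$3.50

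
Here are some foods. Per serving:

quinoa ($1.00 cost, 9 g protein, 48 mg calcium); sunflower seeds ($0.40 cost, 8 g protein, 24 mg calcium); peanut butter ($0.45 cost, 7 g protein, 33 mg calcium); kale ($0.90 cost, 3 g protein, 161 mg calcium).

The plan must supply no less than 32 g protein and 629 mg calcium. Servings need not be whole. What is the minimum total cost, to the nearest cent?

$4.23

Check every corner: each single food scaled to meet both minima, and each pair solved so both constraints bind.
quinoa only: max(32/9, 629/48) = 13.1 servings → $13.10.
sunflower seeds only: max(32/8, 629/24) = 26.21 servings → $10.48.
peanut butter only: max(32/7, 629/33) = 19.06 servings → $8.58.
kale only: max(32/3, 629/161) = 10.67 servings → $9.60.
quinoa + sunflower seeds: intersection lies outside the first quadrant.
quinoa + peanut butter with both targets exact would need a negative amount; discard.
quinoa + kale with both tight: 2.502 servings and 3.161 servings → $5.35.
sunflower seeds + peanut butter: intersection lies outside the first quadrant.
sunflower seeds + kale with both tight: 2.685 servings and 3.507 servings → $4.23.
peanut butter + kale with both tight: 3.176 servings and 3.256 servings → $4.36.
So the least-cost plan costs $4.23.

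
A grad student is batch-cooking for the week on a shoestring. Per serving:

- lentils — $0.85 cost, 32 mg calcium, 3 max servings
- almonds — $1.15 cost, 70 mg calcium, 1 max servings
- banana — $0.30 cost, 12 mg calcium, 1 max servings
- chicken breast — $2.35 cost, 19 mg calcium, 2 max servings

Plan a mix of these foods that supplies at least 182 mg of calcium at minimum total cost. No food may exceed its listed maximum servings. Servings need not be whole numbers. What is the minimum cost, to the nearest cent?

Cost per mg of calcium: almonds $0.0164, banana $0.0250, lentils $0.0266, chicken breast $0.1237.
Take 1 serving of almonds: +70.0 mg calcium for $1.15 (total $1.15, still need 112.0 mg).
Take 1 serving of banana: +12.0 mg calcium for $0.30 (total $1.45, still need 100.0 mg).
Take 3 servings of lentils: +96.0 mg calcium for $2.55 (total $4.00, still need 4.0 mg).
Take 0.2105 servings of chicken breast: +4.0 mg calcium for $0.49 (total $4.49, still need 0.0 mg).
Filling from the cheapest source first is optimal under one linear minimum: $4.49.

$4.49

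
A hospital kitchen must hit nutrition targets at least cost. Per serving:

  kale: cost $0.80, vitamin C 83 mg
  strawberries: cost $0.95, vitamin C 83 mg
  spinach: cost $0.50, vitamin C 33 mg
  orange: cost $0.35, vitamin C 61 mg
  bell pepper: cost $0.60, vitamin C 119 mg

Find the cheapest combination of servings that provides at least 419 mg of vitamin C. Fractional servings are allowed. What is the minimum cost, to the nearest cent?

$2.11

Cost per mg of vitamin C: bell pepper $0.0050, orange $0.0057, kale $0.0096, strawberries $0.0114, spinach $0.0152.
With no serving limits, use only bell pepper: 419 mg / 119 mg = 3.521 servings × $0.60 = $2.11.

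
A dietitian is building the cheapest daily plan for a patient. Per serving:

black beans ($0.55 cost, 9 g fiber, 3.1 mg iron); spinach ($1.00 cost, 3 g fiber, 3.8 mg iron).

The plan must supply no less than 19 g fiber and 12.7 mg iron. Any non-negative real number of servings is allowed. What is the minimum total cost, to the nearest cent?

$2.25

At the optimum either one food covers both requirements or two foods hit both targets exactly; no other combination can be cheaper.
black beans only: max(19/9, 12.7/3.1) = 4.097 servings → $2.25.
spinach only: max(19/3, 12.7/3.8) = 6.333 servings → $6.33.
black beans + spinach with both tight: 1.369 servings and 2.225 servings → $2.98.
So the least-cost plan costs $2.25.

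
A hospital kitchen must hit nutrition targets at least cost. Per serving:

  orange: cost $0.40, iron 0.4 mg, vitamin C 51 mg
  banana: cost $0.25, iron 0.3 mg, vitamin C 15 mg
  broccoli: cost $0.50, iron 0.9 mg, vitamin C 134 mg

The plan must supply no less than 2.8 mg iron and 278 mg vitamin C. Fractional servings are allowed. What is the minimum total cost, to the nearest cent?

orange only: max(2.8/0.4, 278/51) = 7 servings → $2.80.
banana only: max(2.8/0.3, 278/15) = 18.53 servings → $4.63.
broccoli only: max(2.8/0.9, 278/134) = 3.111 servings → $1.56.
orange + banana with both tight: 4.452 servings and 3.398 servings → $2.63.
orange + broccoli with both targets exact would need a negative amount; discard.
banana + broccoli with both tight: 4.682 servings and 1.551 servings → $1.95.
So the least-cost plan costs $1.56.

$1.56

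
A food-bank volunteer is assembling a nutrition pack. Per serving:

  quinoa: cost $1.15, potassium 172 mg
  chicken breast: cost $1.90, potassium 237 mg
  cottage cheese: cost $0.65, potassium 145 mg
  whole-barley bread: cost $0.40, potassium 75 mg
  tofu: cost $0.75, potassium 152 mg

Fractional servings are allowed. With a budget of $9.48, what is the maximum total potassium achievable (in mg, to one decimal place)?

2114.8 mg

Potassium per dollar: cottage cheese 223.1, tofu 202.7, whole-barley bread 187.5, quinoa 149.6, chicken breast 124.7.
With no serving limits, spend the whole cost allowance on cottage cheese: $9.48 / $0.65 × 145 mg = 2114.8 mg.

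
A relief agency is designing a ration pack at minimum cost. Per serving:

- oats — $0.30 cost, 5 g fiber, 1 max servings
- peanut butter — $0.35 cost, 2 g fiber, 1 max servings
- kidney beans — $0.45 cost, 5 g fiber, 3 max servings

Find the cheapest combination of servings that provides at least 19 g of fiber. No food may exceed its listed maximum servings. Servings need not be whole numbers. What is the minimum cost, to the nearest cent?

$1.56

Cost per g of fiber: oats $0.0600, kidney beans $0.0900, peanut butter $0.1750.
Take 1 serving of oats: +5.0 g fiber for $0.30 (total $0.30, still need 14.0 g).
Take 2.8 servings of kidney beans: +14.0 g fiber for $1.26 (total $1.56, still need 0.0 g).
Greedy by cheapest-per-g is optimal for a single linear constraint, so the minimum cost is $1.56.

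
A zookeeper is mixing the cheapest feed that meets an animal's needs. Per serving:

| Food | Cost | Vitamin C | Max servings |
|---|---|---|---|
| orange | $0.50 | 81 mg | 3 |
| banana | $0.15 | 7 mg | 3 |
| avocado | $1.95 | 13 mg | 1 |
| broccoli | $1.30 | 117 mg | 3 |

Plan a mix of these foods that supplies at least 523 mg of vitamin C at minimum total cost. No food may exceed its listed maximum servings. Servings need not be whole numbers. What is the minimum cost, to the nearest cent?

$4.61

Cost per mg of vitamin C: orange $0.0062, broccoli $0.0111, banana $0.0214, avocado $0.1500.
Take 3 servings of orange: +243.0 mg vitamin C for $1.50 (total $1.50, still need 280.0 mg).
Take 2.393 servings of broccoli: +280.0 mg vitamin C for $3.11 (total $4.61, still need 0.0 mg).
Greedy by cheapest-per-mg is optimal for a single linear constraint, so the minimum cost is $4.61.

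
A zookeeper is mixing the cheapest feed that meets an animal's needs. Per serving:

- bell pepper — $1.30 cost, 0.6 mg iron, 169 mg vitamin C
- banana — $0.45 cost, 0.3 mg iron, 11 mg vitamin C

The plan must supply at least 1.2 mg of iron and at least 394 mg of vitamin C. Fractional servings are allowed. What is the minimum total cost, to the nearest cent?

$3.03

bell pepper only: max(1.2/0.6, 394/169) = 2.331 servings → $3.03.
banana only: max(1.2/0.3, 394/11) = 35.82 servings → $16.12.
bell pepper + banana: intersection lies outside the first quadrant.
The minimum over all feasible corners is $3.03.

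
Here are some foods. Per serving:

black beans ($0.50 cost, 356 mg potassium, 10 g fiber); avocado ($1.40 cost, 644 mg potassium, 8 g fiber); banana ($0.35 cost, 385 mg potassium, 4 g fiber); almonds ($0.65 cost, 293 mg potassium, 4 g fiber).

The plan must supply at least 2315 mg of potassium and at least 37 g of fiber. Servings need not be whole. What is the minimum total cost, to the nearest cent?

black beans only: max(2315/356, 37/10) = 6.503 servings → $3.25.
avocado only: max(2315/644, 37/8) = 4.625 servings → $6.47.
banana only: max(2315/385, 37/4) = 9.25 servings → $3.24.
almonds only: max(2315/293, 37/4) = 9.25 servings → $6.01.
black beans + avocado with both tight: 1.478 servings and 2.778 servings → $4.63.
black beans + banana with both tight: 2.055 servings and 4.113 servings → $2.47.
black beans + almonds with both tight: 1.05 servings and 6.625 servings → $4.83.
avocado + banana: the both-tight solution has a negative serving — not a feasible corner.
avocado + almonds: the both-tight solution has a negative serving — not a feasible corner.
banana + almonds with both targets exact would need a negative amount; discard.
The minimum over all feasible corners is $2.47.

$2.47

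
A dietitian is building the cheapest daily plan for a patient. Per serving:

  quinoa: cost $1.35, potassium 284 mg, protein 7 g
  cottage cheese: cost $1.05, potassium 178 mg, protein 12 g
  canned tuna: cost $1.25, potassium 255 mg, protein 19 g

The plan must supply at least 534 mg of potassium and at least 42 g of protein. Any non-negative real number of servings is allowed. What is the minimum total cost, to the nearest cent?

$2.76

Minimising a linear cost over {potassium ≥ 534, protein ≥ 42, servings ≥ 0} — the optimum is at a vertex, using one or two foods.
quinoa only: max(534/284, 42/7) = 6 servings → $8.10.
cottage cheese only: max(534/178, 42/12) = 3.5 servings → $3.67.
canned tuna only: max(534/255, 42/19) = 2.211 servings → $2.76.
quinoa + cottage cheese with both targets exact would need a negative amount; discard.
quinoa + canned tuna: intersection lies outside the first quadrant.
cottage cheese + canned tuna: the both-tight solution has a negative serving — not a feasible corner.
The minimum over all feasible corners is $2.76.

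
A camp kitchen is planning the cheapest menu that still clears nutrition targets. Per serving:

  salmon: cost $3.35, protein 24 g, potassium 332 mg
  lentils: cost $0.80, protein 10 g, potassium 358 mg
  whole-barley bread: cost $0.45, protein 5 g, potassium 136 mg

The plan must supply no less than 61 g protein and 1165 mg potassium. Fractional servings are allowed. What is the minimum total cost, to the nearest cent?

$4.88

An LP optimum is at a vertex; with two nutrient constraints at most two foods are used. Check each candidate.
salmon only: max(61/24, 1165/332) = 3.509 servings → $11.76.
lentils only: max(61/10, 1165/358) = 6.1 servings → $4.88.
whole-barley bread only: max(61/5, 1165/136) = 12.2 servings → $5.49.
salmon + lentils with both tight: 1.932 servings and 1.462 servings → $7.64.
salmon + whole-barley bread with both tight: 1.541 servings and 4.805 servings → $7.32.
lentils + whole-barley bread: intersection lies outside the first quadrant.
Cheapest feasible corner: $4.88.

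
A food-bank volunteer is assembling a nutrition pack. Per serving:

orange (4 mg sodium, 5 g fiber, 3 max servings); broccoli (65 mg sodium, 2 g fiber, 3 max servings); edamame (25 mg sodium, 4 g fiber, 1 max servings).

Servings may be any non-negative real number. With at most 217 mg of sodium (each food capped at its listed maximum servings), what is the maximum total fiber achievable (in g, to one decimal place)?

24.5 g

Fiber per mg sodium: orange 1.25, edamame 0.16, broccoli 0.03077.
Take 3 servings of orange: uses 12 mg sodium, +15.0 g fiber (running total 15.0 g).
Take 1 serving of edamame: uses 25 mg sodium, +4.0 g fiber (running total 19.0 g).
Take 2.769 servings of broccoli: uses 180 mg sodium, +5.5 g fiber (running total 24.5 g).
Greedy by best ratio exhausts the sodium allowance optimally: 24.5 g.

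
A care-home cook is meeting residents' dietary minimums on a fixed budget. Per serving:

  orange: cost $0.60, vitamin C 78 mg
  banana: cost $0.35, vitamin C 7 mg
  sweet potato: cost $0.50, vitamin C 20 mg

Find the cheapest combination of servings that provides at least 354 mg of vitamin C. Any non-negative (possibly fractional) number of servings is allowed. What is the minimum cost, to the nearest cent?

Cost per mg of vitamin C: orange $0.0077, sweet potato $0.0250, banana $0.0500.
With no serving limits, use only orange: 354 mg / 78 mg = 4.538 servings × $0.60 = $2.72.

$2.72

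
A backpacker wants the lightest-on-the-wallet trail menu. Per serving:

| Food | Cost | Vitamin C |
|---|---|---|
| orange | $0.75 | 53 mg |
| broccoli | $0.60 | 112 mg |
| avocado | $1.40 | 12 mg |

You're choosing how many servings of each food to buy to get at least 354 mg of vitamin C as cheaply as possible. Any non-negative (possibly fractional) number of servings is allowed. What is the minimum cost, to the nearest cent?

Cost per mg of vitamin C: broccoli $0.0054, orange $0.0142, avocado $0.1167.
With no serving limits, use only broccoli: 354 mg / 112 mg = 3.161 servings × $0.60 = $1.90.

$1.90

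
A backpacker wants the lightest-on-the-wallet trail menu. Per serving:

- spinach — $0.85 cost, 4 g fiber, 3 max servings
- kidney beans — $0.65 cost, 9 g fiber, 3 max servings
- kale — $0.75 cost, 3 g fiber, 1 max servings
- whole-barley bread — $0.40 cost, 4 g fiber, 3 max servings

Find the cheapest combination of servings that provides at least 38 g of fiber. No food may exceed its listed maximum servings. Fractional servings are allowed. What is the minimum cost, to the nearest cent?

Cost per g of fiber: kidney beans $0.0722, whole-barley bread $0.1000, spinach $0.2125, kale $0.2500.
Take 3 servings of kidney beans: +27.0 g fiber for $1.95 (total $1.95, still need 11.0 g).
Take 2.75 servings of whole-barley bread: +11.0 g fiber for $1.10 (total $3.05, still need 0.0 g).
Greedy by cheapest-per-g is optimal for a single linear constraint, so the minimum cost is $3.05.

$3.05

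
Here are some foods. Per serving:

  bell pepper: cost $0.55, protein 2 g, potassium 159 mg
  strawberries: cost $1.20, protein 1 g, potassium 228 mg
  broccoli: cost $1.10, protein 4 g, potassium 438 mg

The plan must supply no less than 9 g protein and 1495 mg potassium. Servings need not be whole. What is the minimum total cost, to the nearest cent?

bell pepper only: max(9/2, 1495/159) = 9.403 servings → $5.17.
strawberries only: max(9/1, 1495/228) = 9 servings → $10.80.
broccoli only: max(9/4, 1495/438) = 3.413 servings → $3.75.
bell pepper + strawberries with both tight: 1.875 servings and 5.249 servings → $7.33.
bell pepper + broccoli with both targets exact would need a negative amount; discard.
strawberries + broccoli with both tight: 4.3 servings and 1.175 servings → $6.45.
The minimum over all feasible corners is $3.75.

$3.75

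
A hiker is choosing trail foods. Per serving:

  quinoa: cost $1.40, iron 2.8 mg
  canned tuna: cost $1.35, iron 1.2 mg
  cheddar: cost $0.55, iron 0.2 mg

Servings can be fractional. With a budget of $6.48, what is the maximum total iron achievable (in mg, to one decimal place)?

Iron per dollar: quinoa 2, canned tuna 0.8889, cheddar 0.3636.
With no serving limits, spend the whole cost allowance on quinoa: $6.48 / $1.40 × 2.8 mg = 13.0 mg.

13.0 mg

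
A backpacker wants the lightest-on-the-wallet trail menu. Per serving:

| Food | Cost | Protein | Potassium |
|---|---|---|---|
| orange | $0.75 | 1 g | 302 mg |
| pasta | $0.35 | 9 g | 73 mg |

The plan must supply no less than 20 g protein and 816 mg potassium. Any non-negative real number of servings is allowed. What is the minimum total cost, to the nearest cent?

The cheapest plan sits at a corner of the feasible region — with two constraints it uses at most two foods.
orange only: max(20/1, 816/302) = 20 servings → $15.00.
pasta only: max(20/9, 816/73) = 11.18 servings → $3.91.
orange + pasta with both tight: 2.225 servings and 1.975 servings → $2.36.
Cheapest feasible corner: $2.36.

$2.36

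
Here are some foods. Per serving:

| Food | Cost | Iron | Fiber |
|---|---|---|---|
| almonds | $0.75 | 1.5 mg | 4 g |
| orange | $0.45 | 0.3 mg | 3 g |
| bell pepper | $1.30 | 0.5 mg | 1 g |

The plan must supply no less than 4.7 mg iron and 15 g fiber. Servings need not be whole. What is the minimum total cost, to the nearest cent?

At the optimum either one food covers both requirements or two foods hit both targets exactly; no other combination can be cheaper.
almonds only: max(4.7/1.5, 15/4) = 3.75 servings → $2.81.
orange only: max(4.7/0.3, 15/3) = 15.67 servings → $7.05.
bell pepper only: max(4.7/0.5, 15/1) = 15 servings → $19.50.
almonds + orange with both tight: 2.909 servings and 1.121 servings → $2.69.
almonds + bell pepper: intersection lies outside the first quadrant.
orange + bell pepper with both tight: 2.333 servings and 8 servings → $11.45.
The minimum over all feasible corners is $2.69.

$2.69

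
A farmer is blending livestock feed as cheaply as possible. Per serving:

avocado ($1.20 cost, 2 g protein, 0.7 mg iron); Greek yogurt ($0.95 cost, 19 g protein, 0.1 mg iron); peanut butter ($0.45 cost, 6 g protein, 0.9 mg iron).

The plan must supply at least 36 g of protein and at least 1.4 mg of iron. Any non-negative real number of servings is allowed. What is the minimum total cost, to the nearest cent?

$2.01

This is a tiny linear program; its minimum lies at a vertex of the feasible set. List the vertices and price them.
avocado only: max(36/2, 1.4/0.7) = 18 servings → $21.60.
Greek yogurt only: max(36/19, 1.4/0.1) = 14 servings → $13.30.
peanut butter only: max(36/6, 1.4/0.9) = 6 servings → $2.70.
avocado + Greek yogurt with both tight: 1.756 servings and 1.71 servings → $3.73.
avocado + peanut butter: intersection lies outside the first quadrant.
Greek yogurt + peanut butter with both tight: 1.455 servings and 1.394 servings → $2.01.
So the least-cost plan costs $2.01.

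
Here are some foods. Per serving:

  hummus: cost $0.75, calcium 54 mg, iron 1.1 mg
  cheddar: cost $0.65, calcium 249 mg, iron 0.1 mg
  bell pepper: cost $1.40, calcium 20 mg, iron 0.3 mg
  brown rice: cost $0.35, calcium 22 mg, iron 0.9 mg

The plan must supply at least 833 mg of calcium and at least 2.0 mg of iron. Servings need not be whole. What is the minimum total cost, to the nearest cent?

For a min-cost LP with two ≥-constraints, a basic feasible solution has at most two positive variables.
hummus only: max(833/54, 2.0/1.1) = 15.43 servings → $11.57.
cheddar only: max(833/249, 2.0/0.1) = 20 servings → $13.00.
bell pepper only: max(833/20, 2.0/0.3) = 41.65 servings → $58.31.
brown rice only: max(833/22, 2.0/0.9) = 37.86 servings → $13.25.
hummus + cheddar with both tight: 1.545 servings and 3.01 servings → $3.12.
hummus + bell pepper: intersection lies outside the first quadrant.
hummus + brown rice: intersection lies outside the first quadrant.
cheddar + bell pepper with both tight: 2.887 servings and 5.704 servings → $9.86.
cheddar + brown rice with both tight: 3.18 servings and 1.869 servings → $2.72.
bell pepper + brown rice: intersection lies outside the first quadrant.
The minimum over all feasible corners is $2.72.

$2.72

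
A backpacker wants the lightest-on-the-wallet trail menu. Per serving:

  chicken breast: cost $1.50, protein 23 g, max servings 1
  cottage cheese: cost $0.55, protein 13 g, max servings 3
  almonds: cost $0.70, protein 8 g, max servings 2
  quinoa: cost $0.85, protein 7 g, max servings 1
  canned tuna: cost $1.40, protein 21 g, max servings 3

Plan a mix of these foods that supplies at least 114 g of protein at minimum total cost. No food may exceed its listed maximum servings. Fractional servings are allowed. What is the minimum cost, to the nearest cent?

Cost per g of protein: cottage cheese $0.0423, chicken breast $0.0652, canned tuna $0.0667, almonds $0.0875, quinoa $0.1214.
Take 3 servings of cottage cheese: +39.0 g protein for $1.65 (total $1.65, still need 75.0 g).
Take 1 serving of chicken breast: +23.0 g protein for $1.50 (total $3.15, still need 52.0 g).
Take 2.476 servings of canned tuna: +52.0 g protein for $3.47 (total $6.62, still need 0.0 g).
Filling from the cheapest source first is optimal under one linear minimum: $6.62.

$6.62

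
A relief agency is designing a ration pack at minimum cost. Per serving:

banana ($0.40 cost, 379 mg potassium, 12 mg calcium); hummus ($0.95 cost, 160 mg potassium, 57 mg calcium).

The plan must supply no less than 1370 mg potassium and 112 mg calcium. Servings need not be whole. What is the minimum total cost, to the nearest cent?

$2.48

At the optimum either one food covers both requirements or two foods hit both targets exactly; no other combination can be cheaper.
banana only: max(1370/379, 112/12) = 9.333 servings → $3.73.
hummus only: max(1370/160, 112/57) = 8.562 servings → $8.13.
banana + hummus with both tight: 3.057 servings and 1.321 servings → $2.48.
Cheapest feasible corner: $2.48.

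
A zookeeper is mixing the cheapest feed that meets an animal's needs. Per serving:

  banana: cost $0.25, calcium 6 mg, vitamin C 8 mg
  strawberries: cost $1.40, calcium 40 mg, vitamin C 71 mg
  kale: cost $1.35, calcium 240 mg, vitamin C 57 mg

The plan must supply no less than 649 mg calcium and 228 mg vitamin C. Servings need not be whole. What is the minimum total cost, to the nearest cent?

At the optimum either one food covers both requirements or two foods hit both targets exactly; no other combination can be cheaper.
banana only: max(649/6, 228/8) = 108.2 servings → $27.04.
strawberries only: max(649/40, 228/71) = 16.23 servings → $22.71.
kale only: max(649/240, 228/57) = 4 servings → $5.40.
banana + strawberries: the both-tight solution has a negative serving — not a feasible corner.
banana + kale with both tight: 11.23 servings and 2.423 servings → $6.08.
strawberries + kale with both tight: 1.201 servings and 2.504 servings → $5.06.
Cheapest feasible corner: $5.06.

$5.06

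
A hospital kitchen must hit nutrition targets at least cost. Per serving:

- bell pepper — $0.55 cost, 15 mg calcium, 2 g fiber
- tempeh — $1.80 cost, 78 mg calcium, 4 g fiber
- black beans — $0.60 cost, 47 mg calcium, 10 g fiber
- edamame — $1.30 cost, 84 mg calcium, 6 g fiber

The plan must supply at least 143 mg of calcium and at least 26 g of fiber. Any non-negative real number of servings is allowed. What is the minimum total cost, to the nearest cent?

Minimising a linear cost over {calcium ≥ 143, fiber ≥ 26, servings ≥ 0} — the optimum is at a vertex, using one or two foods.
bell pepper only: max(143/15, 26/2) = 13 servings → $7.15.
tempeh only: max(143/78, 26/4) = 6.5 servings → $11.70.
black beans only: max(143/47, 26/10) = 3.043 servings → $1.83.
edamame only: max(143/84, 26/6) = 4.333 servings → $5.63.
bell pepper + tempeh with both targets exact would need a negative amount; discard.
bell pepper + black beans with both tight: 3.714 servings and 1.857 servings → $3.16.
bell pepper + edamame: the both-tight solution has a negative serving — not a feasible corner.
tempeh + black beans with both tight: 0.3514 servings and 2.459 servings → $2.11.
tempeh + edamame: the both-tight solution has a negative serving — not a feasible corner.
black beans + edamame with both tight: 2.376 servings and 0.3728 servings → $1.91.
The minimum over all feasible corners is $1.83.

$1.83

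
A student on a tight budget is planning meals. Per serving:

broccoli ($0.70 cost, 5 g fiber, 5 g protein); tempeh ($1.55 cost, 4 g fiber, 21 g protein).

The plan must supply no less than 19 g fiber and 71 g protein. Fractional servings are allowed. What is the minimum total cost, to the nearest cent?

$5.69

A basic optimal solution has at most two foods positive. Try each food alone and each pair with both targets met exactly.
broccoli only: max(19/5, 71/5) = 14.2 servings → $9.94.
tempeh only: max(19/4, 71/21) = 4.75 servings → $7.36.
broccoli + tempeh with both tight: 1.353 servings and 3.059 servings → $5.69.
Cheapest feasible corner: $5.69.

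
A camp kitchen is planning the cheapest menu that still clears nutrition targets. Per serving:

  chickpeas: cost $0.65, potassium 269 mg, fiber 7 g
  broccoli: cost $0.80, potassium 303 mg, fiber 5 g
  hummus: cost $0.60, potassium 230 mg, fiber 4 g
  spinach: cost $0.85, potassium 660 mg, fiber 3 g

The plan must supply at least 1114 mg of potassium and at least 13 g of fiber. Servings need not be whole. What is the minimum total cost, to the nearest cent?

Check every corner: each single food scaled to meet both minima, and each pair solved so both constraints bind.
chickpeas only: max(1114/269, 13/7) = 4.141 servings → $2.69.
broccoli only: max(1114/303, 13/5) = 3.677 servings → $2.94.
hummus only: max(1114/230, 13/4) = 4.843 servings → $2.91.
spinach only: max(1114/660, 13/3) = 4.333 servings → $3.68.
chickpeas + broccoli with both targets exact would need a negative amount; discard.
chickpeas + hummus with both targets exact would need a negative amount; discard.
chickpeas + spinach with both tight: 1.374 servings and 1.128 servings → $1.85.
broccoli + hummus: the both-tight solution has a negative serving — not a feasible corner.
broccoli + spinach with both tight: 2.191 servings and 0.6821 servings → $2.33.
hummus + spinach with both tight: 2.686 servings and 0.7518 servings → $2.25.
The minimum over all feasible corners is $1.85.

$1.85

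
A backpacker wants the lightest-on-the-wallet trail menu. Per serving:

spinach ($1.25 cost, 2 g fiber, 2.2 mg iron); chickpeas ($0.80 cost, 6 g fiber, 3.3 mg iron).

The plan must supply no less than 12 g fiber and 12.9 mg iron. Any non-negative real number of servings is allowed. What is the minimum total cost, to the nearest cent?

$3.13

Minimising a linear cost over {fiber ≥ 12, iron ≥ 12.9, servings ≥ 0} — the optimum is at a vertex, using one or two foods.
spinach only: max(12/2, 12.9/2.2) = 6 servings → $7.50.
chickpeas only: max(12/6, 12.9/3.3) = 3.909 servings → $3.13.
spinach + chickpeas with both tight: 5.727 servings and 0.09091 servings → $7.23.
Cheapest feasible corner: $3.13.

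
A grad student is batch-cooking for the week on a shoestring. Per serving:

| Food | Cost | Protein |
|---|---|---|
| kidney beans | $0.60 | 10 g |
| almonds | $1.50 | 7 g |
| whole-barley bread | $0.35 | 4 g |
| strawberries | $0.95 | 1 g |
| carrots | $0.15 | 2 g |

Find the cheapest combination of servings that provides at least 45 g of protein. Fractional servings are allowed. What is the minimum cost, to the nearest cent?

Cost per g of protein: kidney beans $0.0600, carrots $0.0750, whole-barley bread $0.0875, almonds $0.2143, strawberries $0.9500.
With no serving limits, use only kidney beans: 45 g / 10 g = 4.5 servings × $0.60 = $2.70.

$2.70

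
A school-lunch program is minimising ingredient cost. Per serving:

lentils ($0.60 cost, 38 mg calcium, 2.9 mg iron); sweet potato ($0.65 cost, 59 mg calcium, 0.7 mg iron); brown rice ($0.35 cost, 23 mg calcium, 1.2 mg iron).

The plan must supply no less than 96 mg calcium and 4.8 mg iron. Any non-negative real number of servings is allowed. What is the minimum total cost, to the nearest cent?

An LP optimum is at a vertex; with two nutrient constraints at most two foods are used. Check each candidate.
lentils only: max(96/38, 4.8/2.9) = 2.526 servings → $1.52.
sweet potato only: max(96/59, 4.8/0.7) = 6.857 servings → $4.46.
brown rice only: max(96/23, 4.8/1.2) = 4.174 servings → $1.46.
lentils + sweet potato with both tight: 1.495 servings and 0.6644 servings → $1.33.
lentils + brown rice: intersection lies outside the first quadrant.
sweet potato + brown rice with both tight: 0.08775 servings and 3.949 servings → $1.44.
So the least-cost plan costs $1.33.

$1.33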